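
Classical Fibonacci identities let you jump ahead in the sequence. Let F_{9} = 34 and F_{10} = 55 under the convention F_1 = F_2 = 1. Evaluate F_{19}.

4181

By F_{2k+1} = F_k² + F_{k+1}²: F_{19} = 34² + 55² = 1156 + 3025 = 4181.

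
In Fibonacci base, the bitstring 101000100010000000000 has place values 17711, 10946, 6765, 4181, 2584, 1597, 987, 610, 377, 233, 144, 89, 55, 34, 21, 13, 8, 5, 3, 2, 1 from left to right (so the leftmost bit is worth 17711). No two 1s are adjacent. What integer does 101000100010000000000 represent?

25607

Summing the place values of the 1 bits: 17711 + 6765 + 987 + 144 = 25607.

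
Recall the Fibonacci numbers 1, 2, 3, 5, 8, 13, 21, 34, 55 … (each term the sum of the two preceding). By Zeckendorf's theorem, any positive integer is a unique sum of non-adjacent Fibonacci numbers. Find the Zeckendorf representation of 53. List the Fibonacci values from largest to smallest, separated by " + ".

Greedily peel off the largest Fibonacci term at each step:
53: greatest Fibonacci not exceeding it is 34, leaving 19
19: greatest Fibonacci not exceeding it is 13, leaving 6
6: greatest Fibonacci not exceeding it is 5, leaving 1
1: greatest Fibonacci not exceeding it is 1, leaving 0
So 53 = 34 + 13 + 5 + 1, with no two terms consecutive in the sequence.

34 + 13 + 5 + 1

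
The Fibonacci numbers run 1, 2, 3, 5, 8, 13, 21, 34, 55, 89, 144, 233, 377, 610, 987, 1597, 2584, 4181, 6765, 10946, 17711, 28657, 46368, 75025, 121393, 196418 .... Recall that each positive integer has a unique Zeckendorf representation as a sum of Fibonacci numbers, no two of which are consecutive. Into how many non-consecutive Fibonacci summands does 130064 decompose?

Greedily peel off the largest Fibonacci term at each step:
largest Fibonacci ≤ 130064 is 121393; 130064 − 121393 = 8671
largest Fibonacci ≤ 8671 is 6765; 8671 − 6765 = 1906
largest Fibonacci ≤ 1906 is 1597; 1906 − 1597 = 309
largest Fibonacci ≤ 309 is 233; 309 − 233 = 76
largest Fibonacci ≤ 76 is 55; 76 − 55 = 21
largest Fibonacci ≤ 21 is 21; 21 − 21 = 0
130064 = 121393 + 6765 + 1597 + 233 + 55 + 21, which has 6 terms.

6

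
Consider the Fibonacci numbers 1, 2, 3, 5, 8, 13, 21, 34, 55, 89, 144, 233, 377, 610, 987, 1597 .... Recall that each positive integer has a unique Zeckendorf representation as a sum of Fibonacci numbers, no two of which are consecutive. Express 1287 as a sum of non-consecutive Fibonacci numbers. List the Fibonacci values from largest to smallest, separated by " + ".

987 + 233 + 55 + 8 + 3 + 1

Greedily peel off the largest Fibonacci term at each step:
1287: greatest Fibonacci not exceeding it is 987, leaving 300
300: greatest Fibonacci not exceeding it is 233, leaving 67
67: greatest Fibonacci not exceeding it is 55, leaving 12
12: greatest Fibonacci not exceeding it is 8, leaving 4
4: greatest Fibonacci not exceeding it is 3, leaving 1
1: greatest Fibonacci not exceeding it is 1, leaving 0
So 1287 = 987 + 233 + 55 + 8 + 3 + 1, with no two terms consecutive in the sequence.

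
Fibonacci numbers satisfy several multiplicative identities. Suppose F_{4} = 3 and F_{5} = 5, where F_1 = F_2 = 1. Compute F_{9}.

34

By F_{2k+1} = F_k² + F_{k+1}²: F_{9} = 3² + 5² = 9 + 25 = 34.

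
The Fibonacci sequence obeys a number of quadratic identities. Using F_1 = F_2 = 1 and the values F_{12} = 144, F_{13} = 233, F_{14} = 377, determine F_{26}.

121393

By the addition formula F_{m+n} = F_m F_{n+1} + F_{m−1} F_n with m=13, n=13: F_{26} = 233·377 + 144·233 = 87841 + 33552 = 121393.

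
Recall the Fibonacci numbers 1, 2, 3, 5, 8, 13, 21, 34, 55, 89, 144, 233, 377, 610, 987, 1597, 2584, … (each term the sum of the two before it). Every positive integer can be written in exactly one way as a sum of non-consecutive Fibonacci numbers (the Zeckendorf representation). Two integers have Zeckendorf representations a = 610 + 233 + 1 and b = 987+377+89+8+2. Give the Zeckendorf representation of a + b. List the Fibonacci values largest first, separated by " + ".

1597 + 610 + 89 + 8 + 3

The two numbers are 844 and 1463, so their sum is 2307.
1597 ≤ 2307 < 2584, so take 1597; remainder 710
610 ≤ 710 < 987, so take 610; remainder 100
89 ≤ 100 < 144, so take 89; remainder 11
8 ≤ 11 < 13, so take 8; remainder 3
3 ≤ 3 < 5, so take 3; remainder 0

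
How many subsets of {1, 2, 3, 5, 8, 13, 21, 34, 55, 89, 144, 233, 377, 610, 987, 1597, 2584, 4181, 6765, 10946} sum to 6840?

Each representation comes from the Zeckendorf form by replacing some F_k with F_{k−1} + F_{k−2} where possible.
6840 = 6765+55+13+5+2 = 6765+34+21+13+5+2 = 4181+2584+55+13+5+2 = 4181+2584+34+21+13+5+2 = 4181+1597+987+55+13+5+2 = … (6 more), for 11 in all.

11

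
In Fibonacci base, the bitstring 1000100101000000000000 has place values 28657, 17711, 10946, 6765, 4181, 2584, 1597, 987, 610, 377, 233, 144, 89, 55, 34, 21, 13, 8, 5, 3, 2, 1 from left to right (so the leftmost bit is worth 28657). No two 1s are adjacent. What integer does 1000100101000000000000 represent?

Summing the place values of the 1 bits: 28657 + 4181 + 987 + 377 = 34202.

34202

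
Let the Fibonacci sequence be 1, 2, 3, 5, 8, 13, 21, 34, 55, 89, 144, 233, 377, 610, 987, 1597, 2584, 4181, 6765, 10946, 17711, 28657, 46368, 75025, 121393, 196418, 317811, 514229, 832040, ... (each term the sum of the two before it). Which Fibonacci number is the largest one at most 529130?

514229

514229 ≤ 529130 < 832040, so the largest Fibonacci number not exceeding 529130 is 514229.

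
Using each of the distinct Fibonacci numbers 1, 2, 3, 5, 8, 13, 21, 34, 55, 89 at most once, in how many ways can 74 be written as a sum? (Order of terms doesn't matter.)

Each representation comes from the Zeckendorf form by replacing some F_k with F_{k−1} + F_{k−2} where possible.
74 = 55+13+5+1 = 55+13+3+2+1 = 34+21+13+5+1 = 55+8+5+3+2+1 = 34+21+13+3+2+1 = … (1 more), for 6 in all.

6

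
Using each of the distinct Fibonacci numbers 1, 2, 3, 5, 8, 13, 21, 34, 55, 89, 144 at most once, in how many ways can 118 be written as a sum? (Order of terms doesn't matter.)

10

Starting from the Zeckendorf form and repeatedly splitting a term F_k into F_{k−1} + F_{k−2} (when neither is already used) reaches every representation.
118 = 89+21+8 = 89+21+5+3 = 55+34+21+8 = 89+21+5+2+1 = 89+13+8+5+3 = … (5 more), for 10 in all.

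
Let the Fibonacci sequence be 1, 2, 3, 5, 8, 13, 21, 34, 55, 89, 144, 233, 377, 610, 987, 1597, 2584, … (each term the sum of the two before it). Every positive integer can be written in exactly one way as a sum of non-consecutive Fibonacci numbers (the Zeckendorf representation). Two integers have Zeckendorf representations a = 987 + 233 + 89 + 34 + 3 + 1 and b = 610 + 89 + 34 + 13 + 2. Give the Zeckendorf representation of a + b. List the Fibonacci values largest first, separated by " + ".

1597 + 377 + 89 + 21 + 8 + 3

The two numbers are 1347 and 748, so their sum is 2095.
Repeatedly subtract the largest Fibonacci number that fits:
subtract 1597 from 2095: 498 remains
subtract 377 from 498: 121 remains
subtract 89 from 121: 32 remains
subtract 21 from 32: 11 remains
subtract 8 from 11: 3 remains
subtract 3 from 3: 0 remains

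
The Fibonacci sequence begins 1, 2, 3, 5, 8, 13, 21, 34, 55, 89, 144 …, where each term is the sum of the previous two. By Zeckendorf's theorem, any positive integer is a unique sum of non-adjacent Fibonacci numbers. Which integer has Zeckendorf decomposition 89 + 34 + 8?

89 + 34 + 8 = 131.

131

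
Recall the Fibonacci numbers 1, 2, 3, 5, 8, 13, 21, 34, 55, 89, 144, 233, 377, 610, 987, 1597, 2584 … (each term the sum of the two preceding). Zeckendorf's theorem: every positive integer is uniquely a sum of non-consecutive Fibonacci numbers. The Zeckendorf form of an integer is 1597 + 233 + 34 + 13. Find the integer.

1877

1597 + 233 + 34 + 13 = 1877.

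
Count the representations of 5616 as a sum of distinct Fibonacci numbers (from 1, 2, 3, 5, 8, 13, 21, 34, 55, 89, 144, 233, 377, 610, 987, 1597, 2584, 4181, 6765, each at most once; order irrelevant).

64

Starting from the Zeckendorf form and repeatedly splitting a term F_k into F_{k−1} + F_{k−2} (when neither is already used) reaches every representation.
5616 = 4181+987+377+55+13+3 = 4181+987+377+55+13+2+1 = 4181+987+377+55+8+5+3 = 4181+987+377+34+21+13+3 = … (60 more), for 64 in all.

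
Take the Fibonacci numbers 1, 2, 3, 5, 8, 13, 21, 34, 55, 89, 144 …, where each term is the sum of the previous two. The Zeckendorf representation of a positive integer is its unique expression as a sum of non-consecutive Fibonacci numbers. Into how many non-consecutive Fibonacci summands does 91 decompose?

Greedy algorithm:
subtract 89 from 91: 2 remains
subtract 2 from 2: 0 remains
91 = 89 + 2, which has 2 terms.

2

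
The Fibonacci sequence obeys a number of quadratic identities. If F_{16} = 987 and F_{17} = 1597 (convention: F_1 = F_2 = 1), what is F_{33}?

3524578

By F_{2k+1} = F_k² + F_{k+1}²: F_{33} = 987² + 1597² = 974169 + 2550409 = 3524578.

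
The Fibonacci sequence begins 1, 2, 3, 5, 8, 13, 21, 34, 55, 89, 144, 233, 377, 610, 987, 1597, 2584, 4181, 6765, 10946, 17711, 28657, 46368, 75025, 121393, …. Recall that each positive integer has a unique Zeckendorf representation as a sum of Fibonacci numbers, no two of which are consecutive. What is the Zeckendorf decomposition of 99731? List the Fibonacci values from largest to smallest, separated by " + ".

largest Fibonacci ≤ 99731 is 75025; 99731 − 75025 = 24706
largest Fibonacci ≤ 24706 is 17711; 24706 − 17711 = 6995
largest Fibonacci ≤ 6995 is 6765; 6995 − 6765 = 230
largest Fibonacci ≤ 230 is 144; 230 − 144 = 86
largest Fibonacci ≤ 86 is 55; 86 − 55 = 31
largest Fibonacci ≤ 31 is 21; 31 − 21 = 10
largest Fibonacci ≤ 10 is 8; 10 − 8 = 2
largest Fibonacci ≤ 2 is 2; 2 − 2 = 0
So 99731 = 75025 + 17711 + 6765 + 144 + 55 + 21 + 8 + 2, with no two terms consecutive in the sequence.

75025 + 17711 + 6765 + 144 + 55 + 21 + 8 + 2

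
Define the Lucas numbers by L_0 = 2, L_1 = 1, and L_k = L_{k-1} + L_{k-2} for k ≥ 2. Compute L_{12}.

322

Iterating the recurrence up to L_{4} = 7 and L_{3} = 4:
L_{5} = L_{4} + L_{3} = 7 + 4 = 11
L_{6} = L_{5} + L_{4} = 11 + 7 = 18
L_{7} = L_{6} + L_{5} = 18 + 11 = 29
L_{8} = L_{7} + L_{6} = 29 + 18 = 47
L_{9} = L_{8} + L_{7} = 47 + 29 = 76
L_{10} = L_{9} + L_{8} = 76 + 47 = 123
L_{11} = L_{10} + L_{9} = 123 + 76 = 199
L_{12} = L_{11} + L_{10} = 199 + 123 = 322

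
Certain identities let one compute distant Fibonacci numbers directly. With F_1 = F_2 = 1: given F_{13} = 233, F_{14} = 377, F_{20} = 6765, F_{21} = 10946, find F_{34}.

5702887

By the addition formula F_{m+n} = F_m F_{n+1} + F_{m−1} F_n with m=21, n=13: F_{34} = 10946·377 + 6765·233 = 4126642 + 1576245 = 5702887.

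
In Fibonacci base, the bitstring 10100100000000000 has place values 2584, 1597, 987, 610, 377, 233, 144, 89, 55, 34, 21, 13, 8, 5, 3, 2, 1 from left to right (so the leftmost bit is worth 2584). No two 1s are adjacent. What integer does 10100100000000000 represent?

3804

Summing the place values of the 1 bits: 2584 + 987 + 233 = 3804.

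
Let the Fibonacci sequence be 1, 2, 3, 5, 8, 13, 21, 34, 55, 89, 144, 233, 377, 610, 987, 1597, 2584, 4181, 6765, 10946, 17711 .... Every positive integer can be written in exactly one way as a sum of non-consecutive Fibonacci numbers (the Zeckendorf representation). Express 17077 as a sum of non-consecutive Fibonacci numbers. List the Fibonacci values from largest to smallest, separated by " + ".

Repeatedly subtract the largest Fibonacci number that fits:
take 10946 (≤ 17077); 17077 − 10946 = 6131
take 4181 (≤ 6131); 6131 − 4181 = 1950
take 1597 (≤ 1950); 1950 − 1597 = 353
take 233 (≤ 353); 353 − 233 = 120
take 89 (≤ 120); 120 − 89 = 31
take 21 (≤ 31); 31 − 21 = 10
take 8 (≤ 10); 10 − 8 = 2
take 2 (≤ 2); 2 − 2 = 0
So 17077 = 10946 + 4181 + 1597 + 233 + 89 + 21 + 8 + 2, with no two terms consecutive in the sequence.

10946 + 4181 + 1597 + 233 + 89 + 21 + 8 + 2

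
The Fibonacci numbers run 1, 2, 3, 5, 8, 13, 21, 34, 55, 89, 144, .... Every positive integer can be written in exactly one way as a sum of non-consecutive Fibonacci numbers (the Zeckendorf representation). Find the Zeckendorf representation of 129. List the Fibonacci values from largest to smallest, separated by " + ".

89 + 34 + 5 + 1

Greedily peel off the largest Fibonacci term at each step:
largest Fibonacci ≤ 129 is 89; 129 − 89 = 40
largest Fibonacci ≤ 40 is 34; 40 − 34 = 6
largest Fibonacci ≤ 6 is 5; 6 − 5 = 1
largest Fibonacci ≤ 1 is 1; 1 − 1 = 0
So 129 = 89 + 34 + 5 + 1, with no two terms consecutive in the sequence.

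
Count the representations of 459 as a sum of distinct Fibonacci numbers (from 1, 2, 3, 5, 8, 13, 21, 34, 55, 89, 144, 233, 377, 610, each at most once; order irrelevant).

Each representation comes from the Zeckendorf form by replacing some F_k with F_{k−1} + F_{k−2} where possible.
459 = 377+55+21+5+1 = 377+55+21+3+2+1 = 377+55+13+8+5+1 = 233+144+55+21+5+1 = 377+55+13+8+3+2+1 = … (9 more), for 14 in all.

14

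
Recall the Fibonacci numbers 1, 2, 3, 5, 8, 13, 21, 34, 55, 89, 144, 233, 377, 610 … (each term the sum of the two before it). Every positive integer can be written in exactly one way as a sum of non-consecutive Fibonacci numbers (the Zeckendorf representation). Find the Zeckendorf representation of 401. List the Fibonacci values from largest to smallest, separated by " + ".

377 + 21 + 3

Greedily peel off the largest Fibonacci term at each step:
377 ≤ 401 < 610, so take 377; remainder 24
21 ≤ 24 < 34, so take 21; remainder 3
3 ≤ 3 < 5, so take 3; remainder 0
So 401 = 377 + 21 + 3, with no two terms consecutive in the sequence.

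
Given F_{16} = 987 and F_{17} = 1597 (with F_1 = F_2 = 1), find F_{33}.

By F_{2k+1} = F_k² + F_{k+1}²: F_{33} = 987² + 1597² = 974169 + 2550409 = 3524578.

3524578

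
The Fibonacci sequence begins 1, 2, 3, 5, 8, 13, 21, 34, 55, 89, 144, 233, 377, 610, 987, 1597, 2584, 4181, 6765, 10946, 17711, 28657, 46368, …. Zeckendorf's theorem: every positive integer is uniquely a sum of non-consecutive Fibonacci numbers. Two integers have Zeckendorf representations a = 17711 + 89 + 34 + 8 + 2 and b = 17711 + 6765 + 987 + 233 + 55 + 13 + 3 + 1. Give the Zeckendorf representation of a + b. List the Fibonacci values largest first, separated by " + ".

The two numbers are 17844 and 25768, so their sum is 43612.
Greedily peel off the largest Fibonacci term at each step:
subtract 28657 from 43612: 14955 remains
subtract 10946 from 14955: 4009 remains
subtract 2584 from 4009: 1425 remains
subtract 987 from 1425: 438 remains
subtract 377 from 438: 61 remains
subtract 55 from 61: 6 remains
subtract 5 from 6: 1 remains
subtract 1 from 1: 0 remains

28657 + 10946 + 2584 + 987 + 377 + 55 + 5 + 1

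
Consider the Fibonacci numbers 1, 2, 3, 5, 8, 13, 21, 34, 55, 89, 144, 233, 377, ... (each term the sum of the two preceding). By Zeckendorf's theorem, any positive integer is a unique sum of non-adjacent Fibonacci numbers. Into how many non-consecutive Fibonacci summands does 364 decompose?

Repeatedly subtract the largest Fibonacci number that fits:
take 233 (≤ 364); 364 − 233 = 131
take 89 (≤ 131); 131 − 89 = 42
take 34 (≤ 42); 42 − 34 = 8
take 8 (≤ 8); 8 − 8 = 0
364 = 233 + 89 + 34 + 8, which has 4 terms.

4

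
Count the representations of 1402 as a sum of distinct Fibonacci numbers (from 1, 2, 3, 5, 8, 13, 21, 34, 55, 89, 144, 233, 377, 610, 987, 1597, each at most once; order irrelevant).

Starting from the Zeckendorf form and repeatedly splitting a term F_k into F_{k−1} + F_{k−2} (when neither is already used) reaches every representation.
1402 = 987+377+34+3+1 = 987+377+21+13+3+1 = 987+233+144+34+3+1 = 987+377+21+8+5+3+1 = … (11 more), for 15 in all.

15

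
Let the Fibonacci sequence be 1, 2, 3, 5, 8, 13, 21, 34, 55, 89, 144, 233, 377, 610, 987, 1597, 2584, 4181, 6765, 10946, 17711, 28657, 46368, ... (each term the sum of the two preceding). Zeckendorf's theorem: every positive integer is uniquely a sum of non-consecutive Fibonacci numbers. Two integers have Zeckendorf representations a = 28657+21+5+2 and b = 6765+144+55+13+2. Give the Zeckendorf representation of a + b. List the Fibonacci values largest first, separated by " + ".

The two numbers are 28685 and 6979, so their sum is 35664.
Greedy algorithm:
28657 ≤ 35664 < 46368, so take 28657; remainder 7007
6765 ≤ 7007 < 10946, so take 6765; remainder 242
233 ≤ 242 < 377, so take 233; remainder 9
8 ≤ 9 < 13, so take 8; remainder 1
1 ≤ 1 < 2, so take 1; remainder 0

28657 + 6765 + 233 + 8 + 1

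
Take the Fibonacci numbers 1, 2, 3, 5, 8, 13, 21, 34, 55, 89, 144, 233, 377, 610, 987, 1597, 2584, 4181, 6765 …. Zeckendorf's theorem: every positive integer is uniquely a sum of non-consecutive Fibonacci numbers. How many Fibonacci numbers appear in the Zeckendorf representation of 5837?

Repeatedly subtract the largest Fibonacci number that fits:
take 4181 (≤ 5837); 5837 − 4181 = 1656
take 1597 (≤ 1656); 1656 − 1597 = 59
take 55 (≤ 59); 59 − 55 = 4
take 3 (≤ 4); 4 − 3 = 1
take 1 (≤ 1); 1 − 1 = 0
5837 = 4181 + 1597 + 55 + 3 + 1, which has 5 terms.

5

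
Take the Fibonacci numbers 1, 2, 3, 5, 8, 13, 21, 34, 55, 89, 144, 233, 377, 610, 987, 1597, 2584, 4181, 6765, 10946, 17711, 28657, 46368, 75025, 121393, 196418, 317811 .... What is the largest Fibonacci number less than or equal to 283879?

196418

196418 ≤ 283879 < 317811, so the largest Fibonacci number not exceeding 283879 is 196418.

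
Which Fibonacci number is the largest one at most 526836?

514229

514229 ≤ 526836 < 832040, so the largest Fibonacci number not exceeding 526836 is 514229.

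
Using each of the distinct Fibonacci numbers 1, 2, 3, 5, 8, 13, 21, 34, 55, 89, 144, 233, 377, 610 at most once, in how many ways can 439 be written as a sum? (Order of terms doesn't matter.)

Starting from the Zeckendorf form and repeatedly splitting a term F_k into F_{k−1} + F_{k−2} (when neither is already used) reaches every representation.
439 = 377+55+5+2 = 377+34+21+5+2 = 233+144+55+5+2 = 377+34+13+8+5+2 = … (4 more), for 8 in all.

8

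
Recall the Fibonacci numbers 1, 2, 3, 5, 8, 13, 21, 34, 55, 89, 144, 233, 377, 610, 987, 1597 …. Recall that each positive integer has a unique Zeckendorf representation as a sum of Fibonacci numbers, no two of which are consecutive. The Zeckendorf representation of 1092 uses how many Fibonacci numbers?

Greedy algorithm:
subtract 987 from 1092: 105 remains
subtract 89 from 105: 16 remains
subtract 13 from 16: 3 remains
subtract 3 from 3: 0 remains
1092 = 987 + 89 + 13 + 3, which has 4 terms.

4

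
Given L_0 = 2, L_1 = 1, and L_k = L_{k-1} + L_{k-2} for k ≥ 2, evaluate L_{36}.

33385282

Iterating the recurrence up to L_{32} = 4870847 and L_{31} = 3010349:
L_{33} = L_{32} + L_{31} = 4870847 + 3010349 = 7881196
L_{34} = L_{33} + L_{32} = 7881196 + 4870847 = 12752043
L_{35} = L_{34} + L_{33} = 12752043 + 7881196 = 20633239
L_{36} = L_{35} + L_{34} = 20633239 + 12752043 = 33385282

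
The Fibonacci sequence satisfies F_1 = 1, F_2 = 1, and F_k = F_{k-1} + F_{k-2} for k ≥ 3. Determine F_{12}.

Iterating the recurrence up to F_{8} = 21 and F_{7} = 13:
F_{9} = F_{8} + F_{7} = 21 + 13 = 34
F_{10} = F_{9} + F_{8} = 34 + 21 = 55
F_{11} = F_{10} + F_{9} = 55 + 34 = 89
F_{12} = F_{11} + F_{10} = 89 + 55 = 144

144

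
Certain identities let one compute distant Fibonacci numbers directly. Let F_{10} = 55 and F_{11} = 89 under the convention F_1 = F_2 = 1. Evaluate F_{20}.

6765

By the doubling identity F_{2k} = F_k(2F_{k+1} − F_k): F_{20} = 55·(2·89 − 55) = 55·123 = 6765.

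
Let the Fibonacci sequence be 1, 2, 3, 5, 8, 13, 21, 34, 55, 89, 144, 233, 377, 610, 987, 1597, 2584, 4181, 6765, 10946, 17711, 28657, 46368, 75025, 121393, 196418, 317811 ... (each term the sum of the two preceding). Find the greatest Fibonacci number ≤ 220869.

196418 ≤ 220869 < 317811, so the largest Fibonacci number not exceeding 220869 is 196418.

196418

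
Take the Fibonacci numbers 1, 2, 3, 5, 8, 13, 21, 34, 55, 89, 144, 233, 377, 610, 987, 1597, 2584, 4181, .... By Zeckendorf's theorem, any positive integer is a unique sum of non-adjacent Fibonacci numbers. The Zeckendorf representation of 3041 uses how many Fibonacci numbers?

Repeatedly subtract the largest Fibonacci number that fits:
2584 ≤ 3041 < 4181, so take 2584; remainder 457
377 ≤ 457 < 610, so take 377; remainder 80
55 ≤ 80 < 89, so take 55; remainder 25
21 ≤ 25 < 34, so take 21; remainder 4
3 ≤ 4 < 5, so take 3; remainder 1
1 ≤ 1 < 2, so take 1; remainder 0
3041 = 2584 + 377 + 55 + 21 + 3 + 1, which has 6 terms.

6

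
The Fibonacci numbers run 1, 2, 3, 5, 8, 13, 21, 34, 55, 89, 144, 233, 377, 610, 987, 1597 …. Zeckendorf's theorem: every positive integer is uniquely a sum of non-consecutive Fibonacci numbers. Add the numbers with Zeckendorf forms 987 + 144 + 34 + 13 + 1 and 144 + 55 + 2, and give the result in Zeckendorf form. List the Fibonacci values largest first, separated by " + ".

The two numbers are 1179 and 201, so their sum is 1380.
Greedy algorithm:
987 ≤ 1380 < 1597, so take 987; remainder 393
377 ≤ 393 < 610, so take 377; remainder 16
13 ≤ 16 < 21, so take 13; remainder 3
3 ≤ 3 < 5, so take 3; remainder 0

987 + 377 + 13 + 3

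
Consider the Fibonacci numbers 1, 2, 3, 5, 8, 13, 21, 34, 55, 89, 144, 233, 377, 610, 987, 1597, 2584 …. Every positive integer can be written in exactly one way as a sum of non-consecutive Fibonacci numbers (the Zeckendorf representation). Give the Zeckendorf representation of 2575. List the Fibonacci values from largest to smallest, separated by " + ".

Greedy algorithm:
subtract 1597 from 2575: 978 remains
subtract 610 from 978: 368 remains
subtract 233 from 368: 135 remains
subtract 89 from 135: 46 remains
subtract 34 from 46: 12 remains
subtract 8 from 12: 4 remains
subtract 3 from 4: 1 remains
subtract 1 from 1: 0 remains
So 2575 = 1597 + 610 + 233 + 89 + 34 + 8 + 3 + 1, with no two terms consecutive in the sequence.

1597 + 610 + 233 + 89 + 34 + 8 + 3 + 1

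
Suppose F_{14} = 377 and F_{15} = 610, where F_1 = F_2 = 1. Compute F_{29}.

By F_{2k+1} = F_k² + F_{k+1}²: F_{29} = 377² + 610² = 142129 + 372100 = 514229.

514229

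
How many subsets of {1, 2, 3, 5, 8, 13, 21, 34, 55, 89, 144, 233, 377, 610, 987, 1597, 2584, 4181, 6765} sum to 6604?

6604 = 4181+1597+610+144+55+13+3+1 = 4181+1597+610+144+55+8+5+3+1 = 4181+1597+610+144+34+21+13+3+1 = … (21 more), for 24 in all.

24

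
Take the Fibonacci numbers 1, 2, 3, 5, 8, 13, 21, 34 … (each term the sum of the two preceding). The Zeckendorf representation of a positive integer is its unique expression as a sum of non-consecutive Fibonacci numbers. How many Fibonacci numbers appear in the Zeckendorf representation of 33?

4

Greedily peel off the largest Fibonacci term at each step:
33 − 21 = 12
12 − 8 = 4
4 − 3 = 1
1 − 1 = 0
33 = 21 + 8 + 3 + 1, which has 4 terms.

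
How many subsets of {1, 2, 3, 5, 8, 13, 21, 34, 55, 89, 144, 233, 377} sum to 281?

Starting from the Zeckendorf form and repeatedly splitting a term F_k into F_{k−1} + F_{k−2} (when neither is already used) reaches every representation.
281 = 233+34+13+1 = 233+34+8+5+1 = 144+89+34+13+1 = 233+34+8+3+2+1 = 233+21+13+8+5+1 = … (7 more), for 12 in all.

12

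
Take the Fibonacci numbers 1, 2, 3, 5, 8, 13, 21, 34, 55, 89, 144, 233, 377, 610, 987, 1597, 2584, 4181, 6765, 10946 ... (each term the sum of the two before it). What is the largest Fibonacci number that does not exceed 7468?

6765

6765 ≤ 7468 < 10946, so the largest Fibonacci number not exceeding 7468 is 6765.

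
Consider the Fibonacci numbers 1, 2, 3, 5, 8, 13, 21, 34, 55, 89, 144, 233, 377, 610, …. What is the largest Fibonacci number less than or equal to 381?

377

377 ≤ 381 < 610, so the largest Fibonacci number not exceeding 381 is 377.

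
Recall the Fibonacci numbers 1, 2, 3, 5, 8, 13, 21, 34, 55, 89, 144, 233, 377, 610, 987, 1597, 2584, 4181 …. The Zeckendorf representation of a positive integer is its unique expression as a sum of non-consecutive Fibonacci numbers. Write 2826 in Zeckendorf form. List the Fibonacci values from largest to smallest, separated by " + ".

2584 ≤ 2826 < 4181, so take 2584; remainder 242
233 ≤ 242 < 377, so take 233; remainder 9
8 ≤ 9 < 13, so take 8; remainder 1
1 ≤ 1 < 2, so take 1; remainder 0
So 2826 = 2584 + 233 + 8 + 1, with no two terms consecutive in the sequence.

2584 + 233 + 8 + 1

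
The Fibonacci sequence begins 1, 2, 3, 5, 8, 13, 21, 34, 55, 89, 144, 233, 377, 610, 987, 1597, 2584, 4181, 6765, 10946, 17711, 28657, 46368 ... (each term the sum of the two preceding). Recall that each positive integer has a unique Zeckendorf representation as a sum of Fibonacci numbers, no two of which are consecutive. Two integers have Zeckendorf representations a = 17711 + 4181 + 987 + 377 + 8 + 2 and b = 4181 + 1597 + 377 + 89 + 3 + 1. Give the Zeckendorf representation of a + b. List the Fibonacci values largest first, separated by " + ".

The two numbers are 23266 and 6248, so their sum is 29514.
largest Fibonacci ≤ 29514 is 28657; 29514 − 28657 = 857
largest Fibonacci ≤ 857 is 610; 857 − 610 = 247
largest Fibonacci ≤ 247 is 233; 247 − 233 = 14
largest Fibonacci ≤ 14 is 13; 14 − 13 = 1
largest Fibonacci ≤ 1 is 1; 1 − 1 = 0

28657 + 610 + 233 + 13 + 1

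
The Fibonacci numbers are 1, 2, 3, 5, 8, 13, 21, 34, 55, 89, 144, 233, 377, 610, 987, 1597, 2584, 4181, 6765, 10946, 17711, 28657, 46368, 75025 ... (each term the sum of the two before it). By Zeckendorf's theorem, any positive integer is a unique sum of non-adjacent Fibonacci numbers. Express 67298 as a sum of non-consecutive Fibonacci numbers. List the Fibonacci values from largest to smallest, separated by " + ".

46368 + 17711 + 2584 + 610 + 21 + 3 + 1

Repeatedly subtract the largest Fibonacci number that fits:
46368 ≤ 67298 < 75025, so take 46368; remainder 20930
17711 ≤ 20930 < 28657, so take 17711; remainder 3219
2584 ≤ 3219 < 4181, so take 2584; remainder 635
610 ≤ 635 < 987, so take 610; remainder 25
21 ≤ 25 < 34, so take 21; remainder 4
3 ≤ 4 < 5, so take 3; remainder 1
1 ≤ 1 < 2, so take 1; remainder 0
So 67298 = 46368 + 17711 + 2584 + 610 + 21 + 3 + 1, with no two terms consecutive in the sequence.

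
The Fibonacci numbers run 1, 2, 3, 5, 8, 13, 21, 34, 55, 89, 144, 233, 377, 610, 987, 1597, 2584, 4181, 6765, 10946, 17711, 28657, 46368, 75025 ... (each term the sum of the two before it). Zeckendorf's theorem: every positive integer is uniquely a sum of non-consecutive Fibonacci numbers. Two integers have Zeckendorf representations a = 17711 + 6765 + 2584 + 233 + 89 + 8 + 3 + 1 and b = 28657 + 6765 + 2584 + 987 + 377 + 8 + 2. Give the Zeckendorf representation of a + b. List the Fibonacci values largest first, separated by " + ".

The two numbers are 27394 and 39380, so their sum is 66774.
take 46368 (≤ 66774); 66774 − 46368 = 20406
take 17711 (≤ 20406); 20406 − 17711 = 2695
take 2584 (≤ 2695); 2695 − 2584 = 111
take 89 (≤ 111); 111 − 89 = 22
take 21 (≤ 22); 22 − 21 = 1
take 1 (≤ 1); 1 − 1 = 0

46368 + 17711 + 2584 + 89 + 21 + 1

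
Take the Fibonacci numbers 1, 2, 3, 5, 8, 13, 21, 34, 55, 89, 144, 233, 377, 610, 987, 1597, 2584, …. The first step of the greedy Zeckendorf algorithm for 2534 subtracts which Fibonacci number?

1597 ≤ 2534 < 2584, so the largest Fibonacci number not exceeding 2534 is 1597.

1597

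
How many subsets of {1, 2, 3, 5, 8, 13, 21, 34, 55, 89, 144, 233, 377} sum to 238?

Starting from the Zeckendorf form and repeatedly splitting a term F_k into F_{k−1} + F_{k−2} (when neither is already used) reaches every representation.
238 = 233+5 = 233+3+2 = 144+89+5 = 144+89+3+2 = 144+55+34+5 = … (4 more), for 9 in all.

9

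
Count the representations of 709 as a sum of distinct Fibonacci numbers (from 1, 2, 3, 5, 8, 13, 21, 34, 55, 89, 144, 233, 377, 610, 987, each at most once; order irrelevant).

709 = 610+89+8+2 = 610+89+5+3+2 = 610+55+34+8+2 = 377+233+89+8+2 = 610+55+34+5+3+2 = … (11 more), for 16 in all.

16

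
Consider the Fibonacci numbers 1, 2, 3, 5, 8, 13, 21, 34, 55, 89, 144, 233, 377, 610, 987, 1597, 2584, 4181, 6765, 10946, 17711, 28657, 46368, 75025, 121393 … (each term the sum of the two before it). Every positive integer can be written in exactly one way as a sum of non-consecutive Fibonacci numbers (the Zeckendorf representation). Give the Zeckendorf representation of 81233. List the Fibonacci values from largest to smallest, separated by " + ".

75025 + 4181 + 1597 + 377 + 34 + 13 + 5 + 1

Greedily peel off the largest Fibonacci term at each step:
take 75025 (≤ 81233); 81233 − 75025 = 6208
take 4181 (≤ 6208); 6208 − 4181 = 2027
take 1597 (≤ 2027); 2027 − 1597 = 430
take 377 (≤ 430); 430 − 377 = 53
take 34 (≤ 53); 53 − 34 = 19
take 13 (≤ 19); 19 − 13 = 6
take 5 (≤ 6); 6 − 5 = 1
take 1 (≤ 1); 1 − 1 = 0
So 81233 = 75025 + 4181 + 1597 + 377 + 34 + 13 + 5 + 1, with no two terms consecutive in the sequence.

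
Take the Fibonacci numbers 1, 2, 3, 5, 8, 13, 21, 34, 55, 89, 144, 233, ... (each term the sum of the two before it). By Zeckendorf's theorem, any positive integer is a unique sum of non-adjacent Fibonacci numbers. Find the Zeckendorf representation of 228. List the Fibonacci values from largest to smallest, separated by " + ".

largest Fibonacci ≤ 228 is 144; 228 − 144 = 84
largest Fibonacci ≤ 84 is 55; 84 − 55 = 29
largest Fibonacci ≤ 29 is 21; 29 − 21 = 8
largest Fibonacci ≤ 8 is 8; 8 − 8 = 0
So 228 = 144 + 55 + 21 + 8, with no two terms consecutive in the sequence.

144 + 55 + 21 + 8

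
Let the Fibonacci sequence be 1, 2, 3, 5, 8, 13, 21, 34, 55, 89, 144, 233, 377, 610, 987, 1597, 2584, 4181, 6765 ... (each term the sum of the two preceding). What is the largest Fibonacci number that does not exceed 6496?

4181 ≤ 6496 < 6765, so the largest Fibonacci number not exceeding 6496 is 4181.

4181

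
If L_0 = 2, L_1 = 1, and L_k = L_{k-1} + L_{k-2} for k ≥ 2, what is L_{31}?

Iterating the recurrence up to L_{23} = 64079 and L_{22} = 39603:
L_{24} = L_{23} + L_{22} = 64079 + 39603 = 103682
L_{25} = L_{24} + L_{23} = 103682 + 64079 = 167761
L_{26} = L_{25} + L_{24} = 167761 + 103682 = 271443
L_{27} = L_{26} + L_{25} = 271443 + 167761 = 439204
L_{28} = L_{27} + L_{26} = 439204 + 271443 = 710647
L_{29} = L_{28} + L_{27} = 710647 + 439204 = 1149851
L_{30} = L_{29} + L_{28} = 1149851 + 710647 = 1860498
L_{31} = L_{30} + L_{29} = 1860498 + 1149851 = 3010349

3010349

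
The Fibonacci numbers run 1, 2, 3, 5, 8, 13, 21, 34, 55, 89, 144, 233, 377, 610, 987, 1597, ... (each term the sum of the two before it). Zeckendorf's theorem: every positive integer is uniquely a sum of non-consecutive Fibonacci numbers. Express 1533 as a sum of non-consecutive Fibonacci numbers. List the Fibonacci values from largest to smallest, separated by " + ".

987 + 377 + 144 + 21 + 3 + 1

take 987 (≤ 1533); 1533 − 987 = 546
take 377 (≤ 546); 546 − 377 = 169
take 144 (≤ 169); 169 − 144 = 25
take 21 (≤ 25); 25 − 21 = 4
take 3 (≤ 4); 4 − 3 = 1
take 1 (≤ 1); 1 − 1 = 0
So 1533 = 987 + 377 + 144 + 21 + 3 + 1, with no two terms consecutive in the sequence.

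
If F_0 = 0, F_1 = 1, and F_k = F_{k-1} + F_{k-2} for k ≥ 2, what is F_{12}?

144

Iterating the recurrence up to F_{7} = 13 and F_{6} = 8:
F_{8} = F_{7} + F_{6} = 13 + 8 = 21
F_{9} = F_{8} + F_{7} = 21 + 13 = 34
F_{10} = F_{9} + F_{8} = 34 + 21 = 55
F_{11} = F_{10} + F_{9} = 55 + 34 = 89
F_{12} = F_{11} + F_{10} = 89 + 55 = 144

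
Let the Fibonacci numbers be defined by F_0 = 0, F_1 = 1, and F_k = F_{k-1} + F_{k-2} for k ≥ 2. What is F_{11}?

Iterating the recurrence up to F_{3} = 2 and F_{2} = 1:
F_{4} = F_{3} + F_{2} = 2 + 1 = 3
F_{5} = F_{4} + F_{3} = 3 + 2 = 5
F_{6} = F_{5} + F_{4} = 5 + 3 = 8
F_{7} = F_{6} + F_{5} = 8 + 5 = 13
F_{8} = F_{7} + F_{6} = 13 + 8 = 21
F_{9} = F_{8} + F_{7} = 21 + 13 = 34
F_{10} = F_{9} + F_{8} = 34 + 21 = 55
F_{11} = F_{10} + F_{9} = 55 + 34 = 89

89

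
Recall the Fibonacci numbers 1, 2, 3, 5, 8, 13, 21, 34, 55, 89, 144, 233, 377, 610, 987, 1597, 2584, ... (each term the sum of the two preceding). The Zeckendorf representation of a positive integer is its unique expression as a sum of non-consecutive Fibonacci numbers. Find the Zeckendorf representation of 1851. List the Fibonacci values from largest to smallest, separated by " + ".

Greedily peel off the largest Fibonacci term at each step:
1597 ≤ 1851 < 2584, so take 1597; remainder 254
233 ≤ 254 < 377, so take 233; remainder 21
21 ≤ 21 < 34, so take 21; remainder 0
So 1851 = 1597 + 233 + 21, with no two terms consecutive in the sequence.

1597 + 233 + 21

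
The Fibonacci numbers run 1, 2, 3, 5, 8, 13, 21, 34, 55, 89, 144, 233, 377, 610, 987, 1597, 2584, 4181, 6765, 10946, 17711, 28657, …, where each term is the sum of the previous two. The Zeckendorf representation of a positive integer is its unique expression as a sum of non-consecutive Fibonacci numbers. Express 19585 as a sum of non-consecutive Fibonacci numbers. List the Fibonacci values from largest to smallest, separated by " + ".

subtract 17711 from 19585: 1874 remains
subtract 1597 from 1874: 277 remains
subtract 233 from 277: 44 remains
subtract 34 from 44: 10 remains
subtract 8 from 10: 2 remains
subtract 2 from 2: 0 remains
So 19585 = 17711 + 1597 + 233 + 34 + 8 + 2, with no two terms consecutive in the sequence.

17711 + 1597 + 233 + 34 + 8 + 2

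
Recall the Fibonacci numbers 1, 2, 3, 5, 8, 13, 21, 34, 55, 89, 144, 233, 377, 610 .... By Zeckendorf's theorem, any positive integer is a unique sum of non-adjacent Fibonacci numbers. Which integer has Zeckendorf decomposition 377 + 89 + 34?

377 + 89 + 34 = 500.

500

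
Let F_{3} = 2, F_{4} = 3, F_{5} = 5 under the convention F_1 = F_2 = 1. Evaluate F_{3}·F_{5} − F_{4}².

2·5 − 3² = 10 − 9 = 1. (Cassini's identity: F_{k−1}F_{k+1} − F_k² = (−1)^k.)

1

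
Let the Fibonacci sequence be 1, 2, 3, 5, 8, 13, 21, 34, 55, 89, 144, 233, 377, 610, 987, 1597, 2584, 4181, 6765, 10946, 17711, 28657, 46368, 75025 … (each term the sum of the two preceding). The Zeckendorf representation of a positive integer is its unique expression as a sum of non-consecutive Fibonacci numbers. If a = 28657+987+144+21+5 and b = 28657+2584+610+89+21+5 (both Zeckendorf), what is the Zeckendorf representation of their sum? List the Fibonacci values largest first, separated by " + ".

The two numbers are 29814 and 31966, so their sum is 61780.
Repeatedly subtract the largest Fibonacci number that fits:
46368 ≤ 61780 < 75025, so take 46368; remainder 15412
10946 ≤ 15412 < 17711, so take 10946; remainder 4466
4181 ≤ 4466 < 6765, so take 4181; remainder 285
233 ≤ 285 < 377, so take 233; remainder 52
34 ≤ 52 < 55, so take 34; remainder 18
13 ≤ 18 < 21, so take 13; remainder 5
5 ≤ 5 < 8, so take 5; remainder 0

46368 + 10946 + 4181 + 233 + 34 + 13 + 5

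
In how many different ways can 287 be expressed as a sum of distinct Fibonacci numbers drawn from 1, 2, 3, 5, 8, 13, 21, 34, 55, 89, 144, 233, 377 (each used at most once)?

2

Starting from the Zeckendorf form and repeatedly splitting a term F_k into F_{k−1} + F_{k−2} (when neither is already used) reaches every representation.
287 = 233+34+13+5+2 = 144+89+34+13+5+2 — 2 representations.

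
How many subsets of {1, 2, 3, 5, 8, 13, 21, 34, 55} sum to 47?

Starting from the Zeckendorf form and repeatedly splitting a term F_k into F_{k−1} + F_{k−2} (when neither is already used) reaches every representation.
47 = 34+13 = 34+8+5 = 34+8+3+2 = 21+13+8+5 = 21+13+8+3+2 — 5 representations.

5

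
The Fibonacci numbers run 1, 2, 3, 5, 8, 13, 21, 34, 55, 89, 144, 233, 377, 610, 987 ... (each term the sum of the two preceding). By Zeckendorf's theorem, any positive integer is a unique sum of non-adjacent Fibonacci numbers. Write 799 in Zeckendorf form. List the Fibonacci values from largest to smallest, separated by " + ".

610 + 144 + 34 + 8 + 3

take 610 (≤ 799); 799 − 610 = 189
take 144 (≤ 189); 189 − 144 = 45
take 34 (≤ 45); 45 − 34 = 11
take 8 (≤ 11); 11 − 8 = 3
take 3 (≤ 3); 3 − 3 = 0
So 799 = 610 + 144 + 34 + 8 + 3, with no two terms consecutive in the sequence.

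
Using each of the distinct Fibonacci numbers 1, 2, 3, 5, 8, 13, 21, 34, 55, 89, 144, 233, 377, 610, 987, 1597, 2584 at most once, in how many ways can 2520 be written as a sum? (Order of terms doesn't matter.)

2520 = 1597+610+233+55+21+3+1 = 1597+610+233+55+13+8+3+1 = 1597+610+144+89+55+21+3+1 = 1597+610+233+34+21+13+8+3+1 = 1597+610+144+89+55+13+8+3+1 = … (7 more), for 12 in all.

12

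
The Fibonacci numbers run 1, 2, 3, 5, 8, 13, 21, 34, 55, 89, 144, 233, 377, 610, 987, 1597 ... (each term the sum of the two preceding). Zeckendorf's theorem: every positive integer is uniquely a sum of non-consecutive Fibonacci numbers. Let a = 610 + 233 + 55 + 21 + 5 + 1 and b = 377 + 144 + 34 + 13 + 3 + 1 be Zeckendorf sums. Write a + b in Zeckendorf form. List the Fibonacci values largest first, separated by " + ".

987 + 377 + 89 + 34 + 8 + 2

The two numbers are 925 and 572, so their sum is 1497.
Repeatedly subtract the largest Fibonacci number that fits:
subtract 987 from 1497: 510 remains
subtract 377 from 510: 133 remains
subtract 89 from 133: 44 remains
subtract 34 from 44: 10 remains
subtract 8 from 10: 2 remains
subtract 2 from 2: 0 remains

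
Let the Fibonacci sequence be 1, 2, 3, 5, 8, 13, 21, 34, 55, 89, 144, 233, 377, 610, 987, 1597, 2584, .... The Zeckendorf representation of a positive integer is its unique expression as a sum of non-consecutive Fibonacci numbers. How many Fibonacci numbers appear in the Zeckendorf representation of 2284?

Greedily peel off the largest Fibonacci term at each step:
2284 − 1597 = 687
687 − 610 = 77
77 − 55 = 22
22 − 21 = 1
1 − 1 = 0
2284 = 1597 + 610 + 55 + 21 + 1, which has 5 terms.

5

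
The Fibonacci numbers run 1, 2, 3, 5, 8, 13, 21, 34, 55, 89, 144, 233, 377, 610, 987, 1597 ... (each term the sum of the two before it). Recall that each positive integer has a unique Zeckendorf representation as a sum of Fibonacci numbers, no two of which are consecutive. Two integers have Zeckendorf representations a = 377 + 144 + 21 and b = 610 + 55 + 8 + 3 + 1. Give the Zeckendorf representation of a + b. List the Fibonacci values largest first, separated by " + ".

The two numbers are 542 and 677, so their sum is 1219.
Repeatedly subtract the largest Fibonacci number that fits:
1219: greatest Fibonacci not exceeding it is 987, leaving 232
232: greatest Fibonacci not exceeding it is 144, leaving 88
88: greatest Fibonacci not exceeding it is 55, leaving 33
33: greatest Fibonacci not exceeding it is 21, leaving 12
12: greatest Fibonacci not exceeding it is 8, leaving 4
4: greatest Fibonacci not exceeding it is 3, leaving 1
1: greatest Fibonacci not exceeding it is 1, leaving 0

987 + 144 + 55 + 21 + 8 + 3 + 1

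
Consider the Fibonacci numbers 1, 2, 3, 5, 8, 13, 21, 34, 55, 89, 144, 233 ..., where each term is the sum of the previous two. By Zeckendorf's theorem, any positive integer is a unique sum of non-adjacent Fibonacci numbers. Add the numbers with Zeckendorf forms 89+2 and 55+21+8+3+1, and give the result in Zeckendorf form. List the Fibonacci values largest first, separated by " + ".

144 + 34 + 1

The two numbers are 91 and 88, so their sum is 179.
Greedy algorithm:
144 ≤ 179 < 233, so take 144; remainder 35
34 ≤ 35 < 55, so take 34; remainder 1
1 ≤ 1 < 2, so take 1; remainder 0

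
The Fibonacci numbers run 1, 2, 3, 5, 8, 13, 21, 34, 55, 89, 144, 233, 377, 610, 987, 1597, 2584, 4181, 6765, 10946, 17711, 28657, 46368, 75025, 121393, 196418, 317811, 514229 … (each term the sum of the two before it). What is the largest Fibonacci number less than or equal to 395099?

317811 ≤ 395099 < 514229, so the largest Fibonacci number not exceeding 395099 is 317811.

317811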